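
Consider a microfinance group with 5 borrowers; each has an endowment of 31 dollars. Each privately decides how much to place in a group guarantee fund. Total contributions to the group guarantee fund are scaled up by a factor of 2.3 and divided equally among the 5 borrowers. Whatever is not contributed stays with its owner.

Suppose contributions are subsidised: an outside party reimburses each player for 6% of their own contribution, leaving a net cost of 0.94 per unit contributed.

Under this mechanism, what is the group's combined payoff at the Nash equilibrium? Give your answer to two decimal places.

Even with the mechanism, each unit contributed returns only (2.3/5) / 0.94 = 0.4894 per unit of net cost, so contributing nothing is still dominant.
At the Nash equilibrium no one contributes; group total payoff = 5 × 31 = 155.

155.00 dollars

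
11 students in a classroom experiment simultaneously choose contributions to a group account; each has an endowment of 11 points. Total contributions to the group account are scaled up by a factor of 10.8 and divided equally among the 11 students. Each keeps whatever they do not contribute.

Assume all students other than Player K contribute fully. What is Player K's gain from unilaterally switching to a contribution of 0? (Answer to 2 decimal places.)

Switching from a contribution of 11 to 0 lets Player K keep an extra 11 points, but lowers the group account by 11, which costs Player K their own share of that drop: 10.8/11 × 11 = 10.80.
Net gain = 11 − 10.80 = 0.20. The private return per contributed unit (0.9818) is below 1, so free-riding is indeed the best response regardless of what the others do.

0.20 points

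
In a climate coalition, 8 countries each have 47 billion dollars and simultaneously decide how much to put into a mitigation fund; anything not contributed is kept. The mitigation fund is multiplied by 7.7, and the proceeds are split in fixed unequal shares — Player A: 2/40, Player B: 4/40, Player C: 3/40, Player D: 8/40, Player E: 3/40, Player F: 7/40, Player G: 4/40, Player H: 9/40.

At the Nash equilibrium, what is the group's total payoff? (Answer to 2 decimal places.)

A player with share s gets back 7.7·s per unit contributed, so full contribution is dominant for anyone with s > 1/7.7 = 0.1299 and zero contribution is dominant for anyone below.
Player D, Player F and Player H are above the threshold, contributing 47 each; the remaining 5 contribute 0. Total contributed: 141.
The mitigation fund pays out 7.7 × 141 = 1085.70 in total (split across the unequal shares, but the aggregate is all that matters for the group sum).
The 5 free-riders keep 47 each, adding 235. Group total = 235 + 1085.70 = 1320.70.

1320.70 billion dollars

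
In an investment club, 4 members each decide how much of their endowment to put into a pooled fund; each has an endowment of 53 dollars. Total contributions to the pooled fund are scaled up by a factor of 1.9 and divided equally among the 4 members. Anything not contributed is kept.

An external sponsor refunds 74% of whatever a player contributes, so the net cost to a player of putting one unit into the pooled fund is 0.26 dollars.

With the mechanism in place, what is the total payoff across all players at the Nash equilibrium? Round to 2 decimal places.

559.68 dollars

Under the mechanism each unit contributed yields (1.9/4) / 0.26 = 1.8269 back to its contributor per unit of net cost, which exceeds 1, making full contribution the dominant choice for everyone.
At the Nash equilibrium everyone contributes 53. Group total payoff = 4 × (53 × 0.74 + 1.9 × 53) = 559.68.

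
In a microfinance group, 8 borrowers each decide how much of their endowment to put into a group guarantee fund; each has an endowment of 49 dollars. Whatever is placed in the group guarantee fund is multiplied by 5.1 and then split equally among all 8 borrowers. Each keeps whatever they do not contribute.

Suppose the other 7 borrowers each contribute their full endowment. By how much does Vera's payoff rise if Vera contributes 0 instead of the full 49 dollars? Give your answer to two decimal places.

17.76 dollars

Switching from a contribution of 49 to 0 lets Vera keep an extra 49 dollars, but lowers the group guarantee fund by 49, which costs Vera their own share of that drop: 5.1/8 × 49 = 31.24.
Net gain = 49 − 31.24 = 17.76. The private return per contributed unit (0.6375) is below 1, so free-riding is indeed the best response regardless of what the others do.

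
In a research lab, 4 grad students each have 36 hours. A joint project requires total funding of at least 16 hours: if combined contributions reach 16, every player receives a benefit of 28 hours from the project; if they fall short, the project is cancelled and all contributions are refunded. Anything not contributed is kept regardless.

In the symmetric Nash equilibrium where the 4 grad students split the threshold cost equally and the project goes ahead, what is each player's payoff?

Equal share of the threshold: 16/4 = 4.
At this profile no one gains by cutting their contribution: any cut drops the total below 16, the project is cancelled, contributions are refunded, and the deviator ends with 36, which is less than 36 − 4 + 28 = 60. Contributing more than 4 just wastes the excess. So contributing exactly 4 is a best response.
Each player's payoff: 36 − 4 + 28 = 60.

60 hours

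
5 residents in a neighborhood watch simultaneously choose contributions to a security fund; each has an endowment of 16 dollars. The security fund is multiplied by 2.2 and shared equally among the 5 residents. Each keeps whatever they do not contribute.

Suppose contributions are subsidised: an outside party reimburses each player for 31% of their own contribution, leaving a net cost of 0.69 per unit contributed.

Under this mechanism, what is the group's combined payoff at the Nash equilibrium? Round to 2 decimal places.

With the mechanism, a contributed unit returns (2.2/5) / 0.69 = 0.6377 per unit of net cost — still below 1 — so contributing 0 remains dominant for every player.
Everyone keeps their endowment and the group total is 5 × 16 = 80.

80.00 dollars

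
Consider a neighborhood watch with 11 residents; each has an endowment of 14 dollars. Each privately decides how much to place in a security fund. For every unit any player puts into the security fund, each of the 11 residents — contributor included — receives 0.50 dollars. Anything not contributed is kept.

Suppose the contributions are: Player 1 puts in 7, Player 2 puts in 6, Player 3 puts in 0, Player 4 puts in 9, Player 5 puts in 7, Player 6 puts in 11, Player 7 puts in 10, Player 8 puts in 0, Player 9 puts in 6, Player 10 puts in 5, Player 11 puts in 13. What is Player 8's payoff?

Total contributed: 7 + 6 + 0 + 9 + 7 + 11 + 10 + 0 + 6 + 5 + 13 = 74.
Each receives 0.50 × 74 = 37.00 from the security fund.
Player 8 keeps 14 − 0 = 14, so Player 8's payoff is 14 + 37.00 = 51.00.

51.00 dollars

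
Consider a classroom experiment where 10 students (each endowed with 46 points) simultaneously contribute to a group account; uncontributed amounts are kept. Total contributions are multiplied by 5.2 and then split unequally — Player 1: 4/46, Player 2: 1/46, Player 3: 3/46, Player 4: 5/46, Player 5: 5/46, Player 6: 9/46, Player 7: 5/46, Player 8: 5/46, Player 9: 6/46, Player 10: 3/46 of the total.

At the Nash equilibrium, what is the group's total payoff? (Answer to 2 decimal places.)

653.20 points

Each unit j contributes comes back to j as 5.2 × (j's share), so j prefers to contribute only if that share exceeds 1/5.2 = 0.1923; otherwise keeping the unit dominates.
The only share above 0.1923 is Player 6's 9/46, contributing 46; the remaining 9 contribute 0. Total contributed: 46.
The group account pays out 5.2 × 46 = 239.20 in total (split across the unequal shares, but the aggregate is all that matters for the group sum).
The 9 free-riders keep 46 each, adding 414. Group total = 414 + 239.20 = 653.20.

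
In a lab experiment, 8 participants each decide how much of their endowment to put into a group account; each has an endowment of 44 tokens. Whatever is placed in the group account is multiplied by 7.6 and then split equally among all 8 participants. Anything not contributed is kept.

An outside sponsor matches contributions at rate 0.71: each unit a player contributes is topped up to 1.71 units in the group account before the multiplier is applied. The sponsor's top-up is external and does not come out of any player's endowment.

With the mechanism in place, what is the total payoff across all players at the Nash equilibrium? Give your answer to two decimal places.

The effective private return per unit is now 7.6 × 1.71 / 8 = 1.6245 > 1, so every player's dominant strategy flips to full contribution.
So the Nash equilibrium is full contribution by all 8; the group earns 7.6 × 1.71 × 352 = 4574.59.

4574.59 tokens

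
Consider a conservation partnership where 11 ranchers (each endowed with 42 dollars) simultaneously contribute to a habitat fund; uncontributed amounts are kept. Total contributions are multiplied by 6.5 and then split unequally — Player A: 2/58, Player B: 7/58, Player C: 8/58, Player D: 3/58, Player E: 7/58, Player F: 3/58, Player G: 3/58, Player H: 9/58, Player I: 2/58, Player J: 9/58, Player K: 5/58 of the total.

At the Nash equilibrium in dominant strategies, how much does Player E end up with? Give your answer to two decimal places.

107.90 dollars

A player with share s gets back 6.5·s per unit contributed, so full contribution is dominant for anyone with s > 1/6.5 = 0.1538 and zero contribution is dominant for anyone below.
The shares above 0.1538 belong to Player H and Player J, contributing 42 each; the remaining 9 contribute 0. Total contributed: 84.
Player E keeps 42 and receives 6.5 × 84 × 7/58 = 65.90 from the habitat fund, for a payoff of 107.90.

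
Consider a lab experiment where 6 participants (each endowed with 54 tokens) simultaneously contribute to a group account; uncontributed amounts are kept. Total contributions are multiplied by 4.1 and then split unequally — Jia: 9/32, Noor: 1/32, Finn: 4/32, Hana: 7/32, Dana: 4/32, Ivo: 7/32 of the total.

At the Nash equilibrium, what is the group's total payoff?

A player with share s gets back 4.1·s per unit contributed, so full contribution is dominant for anyone with s > 1/4.1 = 0.2439 and zero contribution is dominant for anyone below.
Only Jia (9/32) clears that bar, contributing 54; the remaining 5 contribute 0. Total contributed: 54.
The group account pays out 4.1 × 54 = 221.40 in total (split across the unequal shares, but the aggregate is all that matters for the group sum).
The 5 free-riders keep 54 each, adding 270. Group total = 270 + 221.40 = 491.40.

491.40 tokens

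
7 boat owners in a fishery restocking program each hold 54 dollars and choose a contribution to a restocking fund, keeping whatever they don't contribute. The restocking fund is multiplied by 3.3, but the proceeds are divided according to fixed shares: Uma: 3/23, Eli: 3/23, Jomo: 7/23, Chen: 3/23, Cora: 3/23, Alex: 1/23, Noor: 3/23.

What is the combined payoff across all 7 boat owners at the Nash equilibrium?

502.20 dollars

Each unit j contributes comes back to j as 3.3 × (j's share), so j prefers to contribute only if that share exceeds 1/3.3 = 0.3030; otherwise keeping the unit dominates.
Jomo alone (share 7/23) is above the threshold, contributing 54; the remaining 6 contribute 0. Total contributed: 54.
The restocking fund pays out 3.3 × 54 = 178.20 in total (split across the unequal shares, but the aggregate is all that matters for the group sum).
The 6 free-riders keep 54 each, adding 324. Group total = 324 + 178.20 = 502.20.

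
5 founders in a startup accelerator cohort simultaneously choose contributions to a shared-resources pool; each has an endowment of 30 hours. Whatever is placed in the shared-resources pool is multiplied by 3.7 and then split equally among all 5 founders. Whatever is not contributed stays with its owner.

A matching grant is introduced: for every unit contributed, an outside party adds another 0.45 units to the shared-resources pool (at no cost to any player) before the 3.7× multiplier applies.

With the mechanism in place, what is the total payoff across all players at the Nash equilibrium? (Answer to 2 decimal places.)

With the mechanism, a contributed unit returns 3.7 × 1.45 / 5 = 1.0730 per unit of net cost to the contributor — now above 1 — so contributing fully is weakly dominant for every player.
So the Nash equilibrium is full contribution by all 5; the group earns 3.7 × 1.45 × 150 = 804.75.

804.75 hours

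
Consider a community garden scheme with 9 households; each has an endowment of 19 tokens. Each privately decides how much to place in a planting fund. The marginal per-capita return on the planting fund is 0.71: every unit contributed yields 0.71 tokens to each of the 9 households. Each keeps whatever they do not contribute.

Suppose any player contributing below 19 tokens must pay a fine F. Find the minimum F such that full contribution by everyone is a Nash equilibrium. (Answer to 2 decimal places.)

Given the others contribute fully, the best deviation is to contribute 0 (any partial contribution still incurs the fine and gives up units whose private return 0.71 is below 1).
Deviating from 19 to 0 saves 19 tokens but forfeits the deviator's share of the drop in the planting fund: 0.71 × 19 = 13.49.
So the deviation gain is 19 − 13.49 = 5.51, and the fine must be at least 5.51 tokens to wipe it out.

5.51 tokens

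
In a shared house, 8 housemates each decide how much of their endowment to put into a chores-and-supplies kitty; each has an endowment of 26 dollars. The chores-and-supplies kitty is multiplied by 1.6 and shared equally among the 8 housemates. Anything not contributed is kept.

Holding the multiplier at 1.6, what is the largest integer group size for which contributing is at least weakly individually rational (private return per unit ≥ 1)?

Private return per unit is 1.6/(group size), which is ≥ 1 whenever the group size is ≤ 1.6.
The largest such integer is 1.

1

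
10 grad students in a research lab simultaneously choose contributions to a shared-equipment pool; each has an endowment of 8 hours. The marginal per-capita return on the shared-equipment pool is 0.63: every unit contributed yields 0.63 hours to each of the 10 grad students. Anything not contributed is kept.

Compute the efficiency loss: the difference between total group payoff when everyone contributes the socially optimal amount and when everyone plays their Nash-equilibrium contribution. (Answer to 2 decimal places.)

The private return per contributed unit is 0.63 < 1, so contributing 0 is dominant for every player. At the Nash equilibrium everyone keeps their 8, and the group total is 10 × 8 = 80.
Each contributed unit returns 6.300 to the group as a whole (0.63 to each of 10 players), which exceeds 1, so the social optimum is full contribution: group total = 6.300 × 80 = 504.00.
Efficiency loss = 504.00 − 80 = 424.00.

424.00 hours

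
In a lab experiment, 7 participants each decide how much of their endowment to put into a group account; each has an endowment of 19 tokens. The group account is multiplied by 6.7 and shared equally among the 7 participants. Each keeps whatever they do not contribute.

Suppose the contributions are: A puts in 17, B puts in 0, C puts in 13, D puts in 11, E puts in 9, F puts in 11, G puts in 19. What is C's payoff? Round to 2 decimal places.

Total contributed: 17 + 0 + 13 + 11 + 9 + 11 + 19 = 80.
Each receives 6.7 × 80 / 7 = 76.57 from the group account.
C keeps 19 − 13 = 6, so C's payoff is 6 + 76.57 = 82.57.

82.57 tokens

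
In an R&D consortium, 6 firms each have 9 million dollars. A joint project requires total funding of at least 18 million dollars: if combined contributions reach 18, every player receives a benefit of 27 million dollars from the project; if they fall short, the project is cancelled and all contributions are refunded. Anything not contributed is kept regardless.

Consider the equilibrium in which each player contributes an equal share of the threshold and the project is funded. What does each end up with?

33 million dollars

Equal share of the threshold: 18/6 = 3.
At this profile no one gains by cutting their contribution: any cut drops the total below 18, the project is cancelled, contributions are refunded, and the deviator ends with 9, which is less than 9 − 3 + 27 = 33. Contributing more than 3 just wastes the excess. So contributing exactly 3 is a best response.
Each player's payoff: 9 − 3 + 27 = 33.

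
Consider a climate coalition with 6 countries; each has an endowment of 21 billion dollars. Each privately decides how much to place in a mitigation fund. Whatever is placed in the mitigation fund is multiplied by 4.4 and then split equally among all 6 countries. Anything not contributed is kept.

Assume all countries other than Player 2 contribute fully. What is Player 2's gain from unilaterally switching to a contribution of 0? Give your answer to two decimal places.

Switching from a contribution of 21 to 0 lets Player 2 keep an extra 21 billion dollars, but lowers the mitigation fund by 21, which costs Player 2 their own share of that drop: 4.4/6 × 21 = 15.40.
Net gain = 21 − 15.40 = 5.60. The private return per contributed unit (0.7333) is below 1, so free-riding is indeed the best response regardless of what the others do.

5.60 billion dollars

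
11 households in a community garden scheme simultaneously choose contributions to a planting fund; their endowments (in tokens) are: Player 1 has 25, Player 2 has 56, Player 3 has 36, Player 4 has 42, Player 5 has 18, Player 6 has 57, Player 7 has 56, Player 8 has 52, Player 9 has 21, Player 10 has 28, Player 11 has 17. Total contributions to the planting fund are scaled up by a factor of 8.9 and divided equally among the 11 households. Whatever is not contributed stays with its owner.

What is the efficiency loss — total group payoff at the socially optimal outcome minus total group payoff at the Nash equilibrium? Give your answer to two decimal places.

The private return per contributed unit is 8.9/11 = 0.8091 < 1 for every player regardless of endowment, so the Nash equilibrium is zero contribution and the group total is Σ E_j = 25 + 56 + 36 + 42 + 18 + 57 + 56 + 52 + 21 + 28 + 17 = 408.
Each contributed unit returns 8.900 to the group, so the social optimum is full contribution by everyone: group total = 8.900 × 408 = 3631.20.
Efficiency loss = (8.900 − 1) × 408 = 3223.20.

3223.20 tokens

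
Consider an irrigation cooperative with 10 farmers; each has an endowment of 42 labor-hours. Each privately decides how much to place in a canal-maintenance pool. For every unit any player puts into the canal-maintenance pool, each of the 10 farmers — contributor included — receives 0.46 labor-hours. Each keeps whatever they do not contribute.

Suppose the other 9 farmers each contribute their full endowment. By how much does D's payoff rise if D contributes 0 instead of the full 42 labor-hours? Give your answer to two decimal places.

22.68 labor-hours

Switching from a contribution of 42 to 0 lets D keep an extra 42 labor-hours, but lowers the canal-maintenance pool by 42, which costs D their own share of that drop: 0.46 × 42 = 19.32.
Net gain = 42 − 19.32 = 22.68. The private return per contributed unit (0.46) is below 1, so free-riding is indeed the best response regardless of what the others do.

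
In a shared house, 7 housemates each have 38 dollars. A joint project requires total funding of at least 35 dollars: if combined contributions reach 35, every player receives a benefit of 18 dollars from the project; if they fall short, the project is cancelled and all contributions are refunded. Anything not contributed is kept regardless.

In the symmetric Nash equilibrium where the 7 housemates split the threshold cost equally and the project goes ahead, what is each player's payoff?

51 dollars

Equal share of the threshold: 35/7 = 5.
At this profile no one gains by cutting their contribution: any cut drops the total below 35, the project is cancelled, contributions are refunded, and the deviator ends with 38, which is less than 38 − 5 + 18 = 51. Contributing more than 5 just wastes the excess. So contributing exactly 5 is a best response.
Each player's payoff: 38 − 5 + 18 = 51.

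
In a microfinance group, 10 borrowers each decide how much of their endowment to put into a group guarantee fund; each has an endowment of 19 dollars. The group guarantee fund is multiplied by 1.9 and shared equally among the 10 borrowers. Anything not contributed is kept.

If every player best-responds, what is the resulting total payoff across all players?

190.00 dollars

Each contributed unit returns 1.9/10 = 0.1900 to its contributor — below 1 — so contributing 0 is dominant for every player. At the Nash equilibrium everyone keeps their 19, and the group total is 10 × 19 = 190.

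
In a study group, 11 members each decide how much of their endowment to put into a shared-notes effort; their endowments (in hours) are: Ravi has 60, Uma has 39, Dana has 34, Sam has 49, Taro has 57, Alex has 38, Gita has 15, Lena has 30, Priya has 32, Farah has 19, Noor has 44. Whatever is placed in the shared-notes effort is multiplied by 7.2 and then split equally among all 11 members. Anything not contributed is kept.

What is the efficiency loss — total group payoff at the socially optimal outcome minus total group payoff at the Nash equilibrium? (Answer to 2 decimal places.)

The private return per contributed unit is 7.2/11 = 0.6545 < 1 for every player regardless of endowment, so the Nash equilibrium is zero contribution and the group total is Σ E_j = 60 + 39 + 34 + 49 + 57 + 38 + 15 + 30 + 32 + 19 + 44 = 417.
Each contributed unit returns 7.200 to the group, so the social optimum is full contribution by everyone: group total = 7.200 × 417 = 3002.40.
Efficiency loss = (7.200 − 1) × 417 = 2585.40.

2585.40 hours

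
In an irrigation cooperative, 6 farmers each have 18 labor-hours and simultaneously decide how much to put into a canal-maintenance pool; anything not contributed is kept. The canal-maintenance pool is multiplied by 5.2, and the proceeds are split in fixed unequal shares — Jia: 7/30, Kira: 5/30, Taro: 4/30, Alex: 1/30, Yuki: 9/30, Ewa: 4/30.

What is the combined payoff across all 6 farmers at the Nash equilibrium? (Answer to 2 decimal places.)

259.20 labor-hours

Player j's private return per contributed unit is 5.2 × (j's share). Contributing is weakly dominant for j when that share is at least 1/5.2 = 0.1923, and contributing 0 is dominant otherwise.
Jia and Yuki clear that bar, contributing 18 each; the remaining 4 contribute 0. Total contributed: 36.
The canal-maintenance pool pays out 5.2 × 36 = 187.20 in total (split across the unequal shares, but the aggregate is all that matters for the group sum).
The 4 free-riders keep 18 each, adding 72. Group total = 72 + 187.20 = 259.20.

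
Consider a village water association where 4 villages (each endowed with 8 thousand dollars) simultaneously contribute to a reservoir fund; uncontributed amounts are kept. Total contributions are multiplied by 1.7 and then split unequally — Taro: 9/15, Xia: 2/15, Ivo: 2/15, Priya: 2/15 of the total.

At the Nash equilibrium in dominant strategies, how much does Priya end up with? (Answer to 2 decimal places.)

9.81 thousand dollars

Each unit j contributes comes back to j as 1.7 × (j's share), so j prefers to contribute only if that share exceeds 1/1.7 = 0.5882; otherwise keeping the unit dominates.
Only Taro (9/15) clears that bar, contributing 8; the remaining 3 contribute 0. Total contributed: 8.
Priya keeps 8 and receives 1.7 × 8 × 2/15 = 1.81 from the reservoir fund, for a payoff of 9.81.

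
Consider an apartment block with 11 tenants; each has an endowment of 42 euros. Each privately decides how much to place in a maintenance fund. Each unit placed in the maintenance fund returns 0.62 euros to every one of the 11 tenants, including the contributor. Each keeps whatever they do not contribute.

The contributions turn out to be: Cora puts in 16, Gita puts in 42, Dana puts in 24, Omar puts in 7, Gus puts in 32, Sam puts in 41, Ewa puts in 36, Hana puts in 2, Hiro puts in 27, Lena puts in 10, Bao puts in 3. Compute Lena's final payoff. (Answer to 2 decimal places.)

Total contributed: 16 + 42 + 24 + 7 + 32 + 41 + 36 + 2 + 27 + 10 + 3 = 240.
Each receives 0.62 × 240 = 148.80 from the maintenance fund.
Lena keeps 42 − 10 = 32, so Lena's payoff is 32 + 148.80 = 180.80.

180.80 euros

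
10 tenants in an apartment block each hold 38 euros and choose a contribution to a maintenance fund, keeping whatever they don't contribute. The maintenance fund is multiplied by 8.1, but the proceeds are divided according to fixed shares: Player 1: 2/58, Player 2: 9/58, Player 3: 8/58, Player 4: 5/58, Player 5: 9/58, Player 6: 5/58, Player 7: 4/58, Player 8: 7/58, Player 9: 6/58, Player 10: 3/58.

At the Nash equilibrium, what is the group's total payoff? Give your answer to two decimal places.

1189.40 euros

A player with share s gets back 8.1·s per unit contributed, so full contribution is dominant for anyone with s > 1/8.1 = 0.1235 and zero contribution is dominant for anyone below.
Player 2, Player 3 and Player 5 clear that bar, contributing 38 each; the remaining 7 contribute 0. Total contributed: 114.
The maintenance fund pays out 8.1 × 114 = 923.40 in total (split across the unequal shares, but the aggregate is all that matters for the group sum).
The 7 free-riders keep 38 each, adding 266. Group total = 266 + 923.40 = 1189.40.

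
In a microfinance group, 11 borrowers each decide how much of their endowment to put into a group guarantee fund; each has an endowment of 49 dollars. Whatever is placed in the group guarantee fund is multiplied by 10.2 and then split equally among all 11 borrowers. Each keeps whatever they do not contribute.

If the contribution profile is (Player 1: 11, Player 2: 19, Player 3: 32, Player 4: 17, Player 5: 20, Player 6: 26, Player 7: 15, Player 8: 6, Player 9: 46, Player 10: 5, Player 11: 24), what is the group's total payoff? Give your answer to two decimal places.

Total contributed: 11 + 19 + 32 + 17 + 20 + 26 + 15 + 6 + 46 + 5 + 24 = 221; total kept: 11 × 49 − 221 = 318.
The group guarantee fund pays out 10.2 × 221 = 2254.20 in aggregate.
Group total = 318 + 2254.20 = 2572.20.

2572.20 dollars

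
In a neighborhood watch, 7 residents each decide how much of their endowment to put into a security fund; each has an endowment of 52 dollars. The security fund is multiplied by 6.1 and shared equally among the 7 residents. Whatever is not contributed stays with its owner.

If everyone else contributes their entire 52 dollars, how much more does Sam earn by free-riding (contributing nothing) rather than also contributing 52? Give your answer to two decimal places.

6.69 dollars

Switching from a contribution of 52 to 0 lets Sam keep an extra 52 dollars, but lowers the security fund by 52, which costs Sam their own share of that drop: 6.1/7 × 52 = 45.31.
Net gain = 52 − 45.31 = 6.69. The private return per contributed unit (0.8714) is below 1, so free-riding is indeed the best response regardless of what the others do.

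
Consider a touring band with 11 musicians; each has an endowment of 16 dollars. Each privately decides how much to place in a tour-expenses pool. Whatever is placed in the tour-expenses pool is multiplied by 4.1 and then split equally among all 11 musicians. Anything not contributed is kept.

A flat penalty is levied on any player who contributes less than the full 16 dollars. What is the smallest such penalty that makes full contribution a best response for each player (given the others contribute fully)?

10.04 dollars

Given the others contribute fully, the best deviation is to contribute 0 (any partial contribution still incurs the fine and gives up units whose private return 0.3727 is below 1).
Deviating from 16 to 0 saves 16 dollars but forfeits the deviator's share of the drop in the tour-expenses pool: 4.1/11 × 16 = 5.96.
So the deviation gain is 16 − 5.96 = 10.04, and the fine must be at least 10.04 dollars to wipe it out.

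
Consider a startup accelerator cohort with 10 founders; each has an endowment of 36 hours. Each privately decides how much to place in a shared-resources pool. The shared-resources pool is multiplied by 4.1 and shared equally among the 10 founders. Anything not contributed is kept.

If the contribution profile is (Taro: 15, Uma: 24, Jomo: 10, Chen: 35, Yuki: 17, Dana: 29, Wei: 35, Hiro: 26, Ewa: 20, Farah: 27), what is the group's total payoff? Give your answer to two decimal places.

1097.80 hours

Total contributed: 15 + 24 + 10 + 35 + 17 + 29 + 35 + 26 + 20 + 27 = 238; total kept: 10 × 36 − 238 = 122.
The shared-resources pool pays out 4.1 × 238 = 975.80 in aggregate.
Group total = 122 + 975.80 = 1097.80.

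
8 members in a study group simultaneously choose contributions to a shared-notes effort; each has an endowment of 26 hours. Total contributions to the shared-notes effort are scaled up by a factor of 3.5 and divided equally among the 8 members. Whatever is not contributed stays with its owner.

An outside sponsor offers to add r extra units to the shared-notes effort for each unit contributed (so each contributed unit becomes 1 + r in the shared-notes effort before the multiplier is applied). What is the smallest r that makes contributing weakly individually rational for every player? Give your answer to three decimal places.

With matching at rate r, one contributed unit becomes (1 + r) in the shared-notes effort and returns 3.5 × (1 + r) / 8 to the contributor.
Setting this equal to 1: 1 + r = 8/3.5 = 2.2857.
So the minimum matching rate is r = 2.2857 − 1 = 1.286.

1.286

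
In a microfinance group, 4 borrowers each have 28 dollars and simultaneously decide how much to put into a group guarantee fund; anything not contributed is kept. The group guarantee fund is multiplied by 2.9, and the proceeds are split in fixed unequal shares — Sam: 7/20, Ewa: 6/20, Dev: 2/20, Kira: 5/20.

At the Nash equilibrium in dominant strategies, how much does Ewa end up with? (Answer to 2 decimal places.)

A player with share s gets back 2.9·s per unit contributed, so full contribution is dominant for anyone with s > 1/2.9 = 0.3448 and zero contribution is dominant for anyone below.
The only share above 0.3448 is Sam's 7/20, contributing 28; the remaining 3 contribute 0. Total contributed: 28.
Ewa keeps 28 and receives 2.9 × 28 × 6/20 = 24.36 from the group guarantee fund, for a payoff of 52.36.

52.36 dollars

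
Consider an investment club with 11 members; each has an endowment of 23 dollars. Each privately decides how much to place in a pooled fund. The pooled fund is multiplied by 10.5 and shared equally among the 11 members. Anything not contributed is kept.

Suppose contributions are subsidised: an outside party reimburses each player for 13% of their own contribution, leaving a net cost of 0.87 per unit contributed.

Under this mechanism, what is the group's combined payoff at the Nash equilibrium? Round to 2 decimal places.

With the mechanism, a contributed unit returns (10.5/11) / 0.87 = 1.0972 per unit of net cost to the contributor — now above 1 — so contributing fully is weakly dominant for every player.
So the Nash equilibrium is full contribution by all 11; the group earns 11 × (23 × 0.13 + 10.5 × 23) = 2689.39.

2689.39 dollars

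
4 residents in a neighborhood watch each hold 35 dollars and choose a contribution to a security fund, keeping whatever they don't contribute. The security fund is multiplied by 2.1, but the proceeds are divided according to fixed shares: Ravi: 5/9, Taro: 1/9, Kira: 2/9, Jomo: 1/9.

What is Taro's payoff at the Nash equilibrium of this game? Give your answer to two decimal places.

43.17 dollars

Player j's private return per contributed unit is 2.1 × (j's share). Contributing is weakly dominant for j when that share is at least 1/2.1 = 0.4762, and contributing 0 is dominant otherwise.
Ravi alone (share 5/9) is above the threshold, contributing 35; the remaining 3 contribute 0. Total contributed: 35.
Taro keeps 35 and receives 2.1 × 35 × 1/9 = 8.17 from the security fund, for a payoff of 43.17.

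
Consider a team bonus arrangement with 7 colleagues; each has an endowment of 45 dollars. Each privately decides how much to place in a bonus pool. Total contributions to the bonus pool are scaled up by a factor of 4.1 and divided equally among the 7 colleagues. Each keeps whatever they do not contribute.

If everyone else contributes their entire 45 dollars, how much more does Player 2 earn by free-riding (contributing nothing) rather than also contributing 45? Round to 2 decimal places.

Switching from a contribution of 45 to 0 lets Player 2 keep an extra 45 dollars, but lowers the bonus pool by 45, which costs Player 2 their own share of that drop: 4.1/7 × 45 = 26.36.
Net gain = 45 − 26.36 = 18.64. The private return per contributed unit (0.5857) is below 1, so free-riding is indeed the best response regardless of what the others do.

18.64 dollars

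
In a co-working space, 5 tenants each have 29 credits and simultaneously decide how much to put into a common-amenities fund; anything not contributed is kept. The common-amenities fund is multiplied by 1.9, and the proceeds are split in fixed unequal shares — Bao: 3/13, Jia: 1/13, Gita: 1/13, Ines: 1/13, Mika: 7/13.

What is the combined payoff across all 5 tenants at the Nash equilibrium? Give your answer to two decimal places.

Player j's private return per contributed unit is 1.9 × (j's share). Contributing is weakly dominant for j when that share is at least 1/1.9 = 0.5263, and contributing 0 is dominant otherwise.
Mika alone (share 7/13) is above the threshold, contributing 29; the remaining 4 contribute 0. Total contributed: 29.
The common-amenities fund pays out 1.9 × 29 = 55.10 in total (split across the unequal shares, but the aggregate is all that matters for the group sum).
The 4 free-riders keep 29 each, adding 116. Group total = 116 + 55.10 = 171.10.

171.10 credits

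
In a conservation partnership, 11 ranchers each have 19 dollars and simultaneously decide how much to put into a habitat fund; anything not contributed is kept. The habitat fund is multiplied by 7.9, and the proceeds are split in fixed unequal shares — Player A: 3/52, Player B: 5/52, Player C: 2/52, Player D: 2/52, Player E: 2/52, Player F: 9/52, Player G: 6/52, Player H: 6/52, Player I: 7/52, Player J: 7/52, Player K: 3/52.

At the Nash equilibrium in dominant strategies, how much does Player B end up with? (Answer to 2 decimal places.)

Player j's private return per contributed unit is 7.9 × (j's share). Contributing is weakly dominant for j when that share is at least 1/7.9 = 0.1266, and contributing 0 is dominant otherwise.
The shares above 0.1266 belong to Player F, Player I and Player J, contributing 19 each; the remaining 8 contribute 0. Total contributed: 57.
Player B keeps 19 and receives 7.9 × 57 × 5/52 = 43.30 from the habitat fund, for a payoff of 62.30.

62.30 dollars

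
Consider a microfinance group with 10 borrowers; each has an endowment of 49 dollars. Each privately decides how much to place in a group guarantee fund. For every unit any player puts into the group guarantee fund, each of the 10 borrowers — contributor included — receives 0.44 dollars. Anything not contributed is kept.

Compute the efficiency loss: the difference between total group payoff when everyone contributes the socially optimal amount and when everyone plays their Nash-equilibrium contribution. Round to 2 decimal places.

The private return per contributed unit is 0.44 < 1, so contributing 0 is dominant for every player. At the Nash equilibrium everyone keeps their 49, and the group total is 10 × 49 = 490.
Each contributed unit returns 4.400 to the group as a whole (0.44 to each of 10 players), which exceeds 1, so the social optimum is full contribution: group total = 4.400 × 490 = 2156.00.
Efficiency loss = 2156.00 − 490 = 1666.00.

1666.00 dollars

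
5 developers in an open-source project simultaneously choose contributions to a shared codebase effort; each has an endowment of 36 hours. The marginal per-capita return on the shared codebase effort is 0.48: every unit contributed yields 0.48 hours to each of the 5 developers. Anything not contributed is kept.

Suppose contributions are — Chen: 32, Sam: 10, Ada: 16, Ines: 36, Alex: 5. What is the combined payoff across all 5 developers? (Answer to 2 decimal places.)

318.60 hours

Total contributed: 32 + 10 + 16 + 36 + 5 = 99; total kept: 5 × 36 − 99 = 81.
The shared codebase effort pays out 0.48 × 5 × 99 = 237.60 in aggregate.
Group total = 81 + 237.60 = 318.60.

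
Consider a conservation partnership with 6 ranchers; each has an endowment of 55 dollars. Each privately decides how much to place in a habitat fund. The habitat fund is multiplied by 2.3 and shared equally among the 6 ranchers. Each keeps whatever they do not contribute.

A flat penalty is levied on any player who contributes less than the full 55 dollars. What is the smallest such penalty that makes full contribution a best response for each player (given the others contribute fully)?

33.92 dollars

Given the others contribute fully, the best deviation is to contribute 0 (any partial contribution still incurs the fine and gives up units whose private return 0.3833 is below 1).
Deviating from 55 to 0 saves 55 dollars but forfeits the deviator's share of the drop in the habitat fund: 2.3/6 × 55 = 21.08.
So the deviation gain is 55 − 21.08 = 33.92, and the fine must be at least 33.92 dollars to wipe it out.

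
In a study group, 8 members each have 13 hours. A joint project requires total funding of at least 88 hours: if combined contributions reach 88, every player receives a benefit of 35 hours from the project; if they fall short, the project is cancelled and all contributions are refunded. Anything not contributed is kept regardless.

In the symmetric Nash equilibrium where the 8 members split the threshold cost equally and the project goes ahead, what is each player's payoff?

37 hours

Equal share of the threshold: 88/8 = 11.
At this profile no one gains by cutting their contribution: any cut drops the total below 88, the project is cancelled, contributions are refunded, and the deviator ends with 13, which is less than 13 − 11 + 35 = 37. Contributing more than 11 just wastes the excess. So contributing exactly 11 is a best response.
Each player's payoff: 13 − 11 + 35 = 37.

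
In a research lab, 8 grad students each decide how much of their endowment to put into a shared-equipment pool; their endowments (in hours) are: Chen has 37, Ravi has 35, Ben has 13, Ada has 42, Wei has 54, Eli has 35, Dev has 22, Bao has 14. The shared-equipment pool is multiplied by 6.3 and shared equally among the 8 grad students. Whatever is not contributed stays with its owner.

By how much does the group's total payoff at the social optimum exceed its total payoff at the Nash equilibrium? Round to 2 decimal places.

1335.60 hours

The private return per contributed unit is 6.3/8 = 0.7875 < 1 for every player regardless of endowment, so the Nash equilibrium is zero contribution and the group total is Σ E_j = 37 + 35 + 13 + 42 + 54 + 35 + 22 + 14 = 252.
Each contributed unit returns 6.300 to the group, so the social optimum is full contribution by everyone: group total = 6.300 × 252 = 1587.60.
Efficiency loss = (6.300 − 1) × 252 = 1335.60.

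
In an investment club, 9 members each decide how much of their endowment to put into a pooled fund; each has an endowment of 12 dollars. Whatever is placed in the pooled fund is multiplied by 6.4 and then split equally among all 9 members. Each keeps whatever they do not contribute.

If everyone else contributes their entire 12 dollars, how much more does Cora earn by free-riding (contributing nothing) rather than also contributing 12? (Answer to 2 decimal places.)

3.47 dollars

Switching from a contribution of 12 to 0 lets Cora keep an extra 12 dollars, but lowers the pooled fund by 12, which costs Cora their own share of that drop: 6.4/9 × 12 = 8.53.
Net gain = 12 − 8.53 = 3.47. The private return per contributed unit (0.7111) is below 1, so free-riding is indeed the best response regardless of what the others do.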